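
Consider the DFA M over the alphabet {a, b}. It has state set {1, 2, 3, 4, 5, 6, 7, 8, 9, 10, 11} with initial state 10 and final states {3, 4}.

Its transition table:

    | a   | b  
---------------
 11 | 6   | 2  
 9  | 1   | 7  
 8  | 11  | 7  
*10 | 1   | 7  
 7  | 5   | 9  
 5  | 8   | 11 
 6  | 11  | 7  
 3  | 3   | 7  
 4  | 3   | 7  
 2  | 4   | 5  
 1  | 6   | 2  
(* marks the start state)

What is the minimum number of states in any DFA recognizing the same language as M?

Every state is reachable, so we keep all 11.
Initial partition by acceptance: {3,4} | {1,2,5,6,7,8,9,10,11}.
Refine {1,2,5,6,7,8,9,10,11} on symbol a: members go to different blocks, giving {1,5,6,7,8,9,10,11} and {2}.
On input b, block {1,5,6,7,8,9,10,11} splits into {5,6,7,8,9,10} and {1,11}.
Refine {5,6,7,8,9,10} on symbol a: members go to different blocks, giving {6,8,9,10} and {5,7}.
On input a, block {5,7} splits into {5} and {7}.
The partition is now stable with 6 blocks: {3,4} | {6,8,9,10} | {2} | {1,11} | {5} | {7}.

6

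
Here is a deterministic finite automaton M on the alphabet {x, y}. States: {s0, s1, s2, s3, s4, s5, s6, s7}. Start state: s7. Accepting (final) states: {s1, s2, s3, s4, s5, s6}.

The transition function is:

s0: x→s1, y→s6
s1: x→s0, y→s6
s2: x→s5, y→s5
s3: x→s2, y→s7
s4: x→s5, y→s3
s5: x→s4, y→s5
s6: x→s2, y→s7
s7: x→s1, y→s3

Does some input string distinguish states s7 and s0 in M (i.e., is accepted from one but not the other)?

Every state is reachable, so we keep all 8.
P0 = {s1,s2,s3,s4,s5,s6} | {s0,s7}.
Split {s1,s2,s3,s4,s5,s6} by δ(·,x) → {s2,s3,s4,s5,s6} and {s1}.
Split {s2,s3,s4,s5,s6} by δ(·,y) → {s2,s4,s5} and {s3,s6}.
Split {s2,s4,s5} by δ(·,y) → {s2,s5} and {s4}.
Split {s2,s5} by δ(·,x) → {s2} and {s5}.
Stable partition: {s2} | {s0,s7} | {s1} | {s3,s6} | {s4} | {s5} — 6 equivalence classes.
s7 and s0 lie in the same block of the stable partition, so they are equivalent — no string distinguishes them.

No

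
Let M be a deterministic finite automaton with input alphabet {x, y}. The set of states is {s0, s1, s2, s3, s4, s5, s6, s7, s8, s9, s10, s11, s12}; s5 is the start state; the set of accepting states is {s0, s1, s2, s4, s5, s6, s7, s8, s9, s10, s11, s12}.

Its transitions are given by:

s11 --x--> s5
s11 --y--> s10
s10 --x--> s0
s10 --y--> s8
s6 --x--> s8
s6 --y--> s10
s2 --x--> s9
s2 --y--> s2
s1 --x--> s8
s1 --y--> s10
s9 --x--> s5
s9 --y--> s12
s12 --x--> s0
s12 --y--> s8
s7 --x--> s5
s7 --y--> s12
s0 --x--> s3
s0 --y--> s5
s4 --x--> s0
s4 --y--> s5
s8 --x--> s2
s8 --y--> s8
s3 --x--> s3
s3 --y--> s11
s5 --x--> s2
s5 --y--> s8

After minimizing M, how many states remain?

First remove the unreachable states {s1,s4,s6,s7}; 9 states remain.
Start with accepting vs non-accepting: {s0,s2,s5,s8,s9,s10,s11,s12} | {s3}.
Refine {s0,s2,s5,s8,s9,s10,s11,s12} on symbol x: members go to different blocks, giving {s2,s5,s8,s9,s10,s11,s12} and {s0}.
Refine {s2,s5,s8,s9,s10,s11,s12} on symbol x: members go to different blocks, giving {s2,s5,s8,s9,s11} and {s10,s12}.
On input y, block {s2,s5,s8,s9,s11} splits into {s2,s5,s8} and {s9,s11}.
Refine {s2,s5,s8} on symbol x: members go to different blocks, giving {s5,s8} and {s2}.
No further refinement is possible. Final partition (6 blocks): {s5,s8} | {s3} | {s0} | {s10,s12} | {s9,s11} | {s2}.

6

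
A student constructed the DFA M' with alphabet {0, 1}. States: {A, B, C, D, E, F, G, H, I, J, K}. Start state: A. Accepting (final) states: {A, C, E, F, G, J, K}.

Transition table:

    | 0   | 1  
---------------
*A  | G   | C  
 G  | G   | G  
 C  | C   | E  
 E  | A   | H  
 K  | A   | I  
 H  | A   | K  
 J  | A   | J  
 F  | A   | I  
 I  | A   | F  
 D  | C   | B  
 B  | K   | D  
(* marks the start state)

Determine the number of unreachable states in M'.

No path from A leads to B, D, J; the other 8 states are all reachable.

3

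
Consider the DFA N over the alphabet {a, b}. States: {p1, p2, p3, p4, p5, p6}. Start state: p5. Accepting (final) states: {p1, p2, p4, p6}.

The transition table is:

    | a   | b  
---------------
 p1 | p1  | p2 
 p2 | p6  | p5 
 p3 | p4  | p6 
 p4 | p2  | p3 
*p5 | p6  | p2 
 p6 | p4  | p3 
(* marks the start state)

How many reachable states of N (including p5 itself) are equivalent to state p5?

First remove the unreachable states {p1}; 5 states remain.
P0 = {p2,p4,p6} | {p3,p5}.
Stable partition: {p2,p4,p6} | {p3,p5} — 2 equivalence classes.
The equivalence class containing p5 is {p3,p5}, of size 2.

2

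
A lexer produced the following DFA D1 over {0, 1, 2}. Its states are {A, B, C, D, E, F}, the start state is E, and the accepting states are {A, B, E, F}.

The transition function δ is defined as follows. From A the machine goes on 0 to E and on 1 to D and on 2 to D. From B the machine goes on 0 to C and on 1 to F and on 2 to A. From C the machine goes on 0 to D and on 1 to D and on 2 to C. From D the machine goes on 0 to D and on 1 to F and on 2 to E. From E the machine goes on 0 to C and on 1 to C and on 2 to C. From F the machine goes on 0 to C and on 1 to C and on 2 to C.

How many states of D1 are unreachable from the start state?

2

No path from E leads to A, B; the other 4 states are all reachable.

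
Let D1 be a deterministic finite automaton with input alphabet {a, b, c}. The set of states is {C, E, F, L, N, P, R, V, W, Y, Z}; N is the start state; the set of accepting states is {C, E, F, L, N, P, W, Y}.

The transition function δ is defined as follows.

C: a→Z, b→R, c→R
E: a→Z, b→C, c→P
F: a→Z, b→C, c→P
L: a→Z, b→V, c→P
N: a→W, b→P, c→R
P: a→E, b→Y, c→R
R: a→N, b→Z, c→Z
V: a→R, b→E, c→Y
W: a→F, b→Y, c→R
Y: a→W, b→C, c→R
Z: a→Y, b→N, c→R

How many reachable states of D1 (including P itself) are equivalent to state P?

2

Reachable states from the start: {C,E,F,N,P,R,W,Y,Z}. Unreachable: {L,V} — drop them.
P0 = {C,E,F,N,P,W,Y} | {R,Z}.
Split {C,E,F,N,P,W,Y} by δ(·,a) → {N,P,W,Y} and {C,E,F}.
Refine {N,P,W,Y} on symbol a: members go to different blocks, giving {N,Y} and {P,W}.
Refine {N,Y} on symbol b: members go to different blocks, giving {Y} and {N}.
Refine {R,Z} on symbol a: members go to different blocks, giving {Z} and {R}.
On input b, block {C,E,F} splits into {E,F} and {C}.
No further refinement is possible. Final partition (7 blocks): {Y} | {Z} | {E,F} | {P,W} | {N} | {R} | {C}.
State P belongs to the block {P,W}, which has 2 states.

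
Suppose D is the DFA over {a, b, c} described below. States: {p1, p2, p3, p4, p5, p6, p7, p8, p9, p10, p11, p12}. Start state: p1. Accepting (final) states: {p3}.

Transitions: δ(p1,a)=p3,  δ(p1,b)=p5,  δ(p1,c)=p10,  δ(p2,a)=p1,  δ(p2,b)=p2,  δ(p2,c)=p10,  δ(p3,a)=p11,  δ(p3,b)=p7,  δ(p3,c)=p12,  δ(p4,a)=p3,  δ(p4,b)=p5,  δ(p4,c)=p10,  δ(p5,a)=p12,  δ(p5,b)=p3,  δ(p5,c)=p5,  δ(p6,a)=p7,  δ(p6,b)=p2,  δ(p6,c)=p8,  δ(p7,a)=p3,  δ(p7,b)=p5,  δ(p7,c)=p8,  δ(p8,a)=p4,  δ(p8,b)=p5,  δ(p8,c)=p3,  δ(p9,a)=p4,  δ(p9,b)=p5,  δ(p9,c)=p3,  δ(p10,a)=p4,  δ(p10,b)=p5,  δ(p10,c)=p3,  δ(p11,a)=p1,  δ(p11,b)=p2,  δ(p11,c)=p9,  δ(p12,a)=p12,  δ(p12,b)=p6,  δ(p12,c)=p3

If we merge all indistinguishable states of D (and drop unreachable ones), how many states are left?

6

Every state is reachable, so we keep all 12.
Initial partition by acceptance: {p3} | {p1,p2,p4,p5,p6,p7,p8,p9,p10,p11,p12}.
Split {p1,p2,p4,p5,p6,p7,p8,p9,p10,p11,p12} by δ(·,a) → {p2,p5,p6,p8,p9,p10,p11,p12} and {p1,p4,p7}.
On input a, block {p2,p5,p6,p8,p9,p10,p11,p12} splits into {p2,p6,p8,p9,p10,p11} and {p5,p12}.
Split {p2,p6,p8,p9,p10,p11} by δ(·,b) → {p2,p6,p11} and {p8,p9,p10}.
Split {p5,p12} by δ(·,b) → {p5} and {p12}.
The partition is now stable with 6 blocks: {p3} | {p2,p6,p11} | {p1,p4,p7} | {p5} | {p8,p9,p10} | {p12}.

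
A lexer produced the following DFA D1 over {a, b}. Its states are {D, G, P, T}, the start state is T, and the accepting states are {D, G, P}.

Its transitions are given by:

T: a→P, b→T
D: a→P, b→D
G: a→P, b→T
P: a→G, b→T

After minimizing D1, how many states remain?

Reachable states from the start: {G,P,T}. Unreachable: {D} — drop them.
Start with accepting vs non-accepting: {G,P} | {T}.
The partition is now stable with 2 blocks: {G,P} | {T}.

2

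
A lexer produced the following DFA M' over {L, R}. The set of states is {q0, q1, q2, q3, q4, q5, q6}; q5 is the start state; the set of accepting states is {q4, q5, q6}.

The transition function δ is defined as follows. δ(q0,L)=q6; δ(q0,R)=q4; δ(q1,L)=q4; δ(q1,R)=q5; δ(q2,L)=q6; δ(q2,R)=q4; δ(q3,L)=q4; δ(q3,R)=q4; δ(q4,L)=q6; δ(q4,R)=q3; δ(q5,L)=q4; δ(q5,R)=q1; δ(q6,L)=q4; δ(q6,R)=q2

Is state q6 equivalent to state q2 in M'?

First remove the unreachable states {q0}; 6 states remain.
Initial partition by acceptance: {q4,q5,q6} | {q1,q2,q3}.
No further refinement is possible. Final partition (2 blocks): {q4,q5,q6} | {q1,q2,q3}.
q6 and q2 end up in different blocks, so they are distinguishable. For instance, the string 'ε' is accepted from only q6.

No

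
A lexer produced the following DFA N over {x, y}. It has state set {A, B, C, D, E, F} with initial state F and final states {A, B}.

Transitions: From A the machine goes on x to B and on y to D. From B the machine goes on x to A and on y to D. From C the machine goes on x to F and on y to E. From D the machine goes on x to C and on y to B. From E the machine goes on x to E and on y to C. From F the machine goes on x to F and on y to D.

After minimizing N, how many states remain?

5

All states are reachable from the start state.
Start with accepting vs non-accepting: {A,B} | {C,D,E,F}.
Split {C,D,E,F} by δ(·,y) → {C,E,F} and {D}.
Split {C,E,F} by δ(·,y) → {C,E} and {F}.
Split {C,E} by δ(·,x) → {C} and {E}.
No further refinement is possible. Final partition (5 blocks): {A,B} | {C} | {D} | {F} | {E}.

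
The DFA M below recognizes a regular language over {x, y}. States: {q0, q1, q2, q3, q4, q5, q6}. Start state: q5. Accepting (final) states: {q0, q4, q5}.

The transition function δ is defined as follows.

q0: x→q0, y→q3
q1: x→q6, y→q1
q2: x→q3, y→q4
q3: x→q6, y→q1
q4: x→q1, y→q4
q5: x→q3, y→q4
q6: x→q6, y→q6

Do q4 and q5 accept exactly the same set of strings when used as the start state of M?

Yes

States {q0,q2} cannot be reached from the start state, so discard them.
Initial partition by acceptance: {q4,q5} | {q1,q3,q6}.
No further refinement is possible. Final partition (2 blocks): {q4,q5} | {q1,q3,q6}.
q4 and q5 lie in the same block of the stable partition, so they are equivalent — no string distinguishes them.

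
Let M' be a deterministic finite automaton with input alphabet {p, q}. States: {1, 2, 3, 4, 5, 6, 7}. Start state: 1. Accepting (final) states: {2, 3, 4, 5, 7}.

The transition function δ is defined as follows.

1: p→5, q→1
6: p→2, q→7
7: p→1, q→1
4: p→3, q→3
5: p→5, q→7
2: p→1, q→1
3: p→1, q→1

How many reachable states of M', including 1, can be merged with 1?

Reachable states from the start: {1,5,7}. Unreachable: {2,3,4,6} — drop them.
Initial partition by acceptance: {5,7} | {1}.
Split {5,7} by δ(·,p) → {5} and {7}.
The partition is now stable with 3 blocks: {5} | {1} | {7}.
State 1 belongs to the block {1}, which has 1 states.

1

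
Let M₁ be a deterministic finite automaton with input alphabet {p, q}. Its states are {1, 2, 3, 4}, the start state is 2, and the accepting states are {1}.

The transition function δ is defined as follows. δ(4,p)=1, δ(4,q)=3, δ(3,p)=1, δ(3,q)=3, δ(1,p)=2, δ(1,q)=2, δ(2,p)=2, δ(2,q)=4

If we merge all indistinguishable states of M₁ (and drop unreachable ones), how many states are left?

All states are reachable from the start state.
Initial partition by acceptance: {1} | {2,3,4}.
Refine {2,3,4} on symbol p: members go to different blocks, giving {3,4} and {2}.
Stable partition: {1} | {3,4} | {2} — 3 equivalence classes.

3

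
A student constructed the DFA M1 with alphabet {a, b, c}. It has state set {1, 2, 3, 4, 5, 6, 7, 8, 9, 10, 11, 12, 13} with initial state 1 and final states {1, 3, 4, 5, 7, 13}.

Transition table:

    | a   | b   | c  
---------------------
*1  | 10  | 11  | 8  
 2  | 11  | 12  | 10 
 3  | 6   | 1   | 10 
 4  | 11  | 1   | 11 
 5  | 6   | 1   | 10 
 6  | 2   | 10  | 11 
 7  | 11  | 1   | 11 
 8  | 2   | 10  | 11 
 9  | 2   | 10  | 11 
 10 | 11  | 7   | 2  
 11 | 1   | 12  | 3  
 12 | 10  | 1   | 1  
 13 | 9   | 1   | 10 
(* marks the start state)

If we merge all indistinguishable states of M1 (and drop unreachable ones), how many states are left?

First remove the unreachable states {4,5,9,13}; 9 states remain.
Start with accepting vs non-accepting: {1,3,7} | {2,6,8,10,11,12}.
Split {1,3,7} by δ(·,b) → {3,7} and {1}.
On input a, block {2,6,8,10,11,12} splits into {2,6,8,10,12} and {11}.
Refine {3,7} on symbol a: members go to different blocks, giving {3} and {7}.
On input a, block {2,6,8,10,12} splits into {6,8,12} and {2,10}.
Refine {6,8,12} on symbol b: members go to different blocks, giving {6,8} and {12}.
Split {2,10} by δ(·,b) → {2} and {10}.
Stable partition: {3} | {6,8} | {1} | {11} | {7} | {2} | {12} | {10} — 8 equivalence classes.

8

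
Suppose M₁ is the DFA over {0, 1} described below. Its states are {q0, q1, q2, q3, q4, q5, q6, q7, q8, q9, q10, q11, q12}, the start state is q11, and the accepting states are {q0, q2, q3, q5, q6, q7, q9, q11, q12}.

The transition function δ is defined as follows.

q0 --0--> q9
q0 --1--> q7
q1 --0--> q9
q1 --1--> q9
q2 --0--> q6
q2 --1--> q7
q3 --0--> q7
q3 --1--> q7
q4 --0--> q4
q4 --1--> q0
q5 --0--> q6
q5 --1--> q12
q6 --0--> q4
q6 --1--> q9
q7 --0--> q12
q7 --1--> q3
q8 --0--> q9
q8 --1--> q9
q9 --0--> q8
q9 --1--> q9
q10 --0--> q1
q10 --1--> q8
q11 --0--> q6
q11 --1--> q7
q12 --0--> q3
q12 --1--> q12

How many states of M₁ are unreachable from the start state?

No path from q11 leads to q1, q2, q5, q10; the other 9 states are all reachable.

4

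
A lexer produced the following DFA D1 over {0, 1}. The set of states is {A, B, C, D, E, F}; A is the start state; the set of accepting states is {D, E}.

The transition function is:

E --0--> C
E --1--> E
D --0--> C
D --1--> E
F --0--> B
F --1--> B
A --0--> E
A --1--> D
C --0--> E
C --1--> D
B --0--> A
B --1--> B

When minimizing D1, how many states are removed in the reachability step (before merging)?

Starting at A and following transitions, the reachable set is {A, C, D, E}. That leaves B, F unreachable — 2 in total.

2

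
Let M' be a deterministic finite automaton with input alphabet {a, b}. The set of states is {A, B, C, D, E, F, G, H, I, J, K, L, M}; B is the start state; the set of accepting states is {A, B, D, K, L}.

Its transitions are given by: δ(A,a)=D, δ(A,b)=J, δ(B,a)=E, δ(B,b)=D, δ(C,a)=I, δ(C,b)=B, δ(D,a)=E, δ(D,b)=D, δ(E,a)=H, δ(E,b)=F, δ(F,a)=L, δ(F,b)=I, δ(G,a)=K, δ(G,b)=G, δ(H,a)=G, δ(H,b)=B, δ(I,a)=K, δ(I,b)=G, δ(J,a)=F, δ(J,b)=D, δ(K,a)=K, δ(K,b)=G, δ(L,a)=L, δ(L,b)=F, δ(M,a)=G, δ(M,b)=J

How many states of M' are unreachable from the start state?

Starting at B and following transitions, the reachable set is {B, D, E, F, G, H, I, K, L}. That leaves A, C, J, M unreachable — 4 in total.

4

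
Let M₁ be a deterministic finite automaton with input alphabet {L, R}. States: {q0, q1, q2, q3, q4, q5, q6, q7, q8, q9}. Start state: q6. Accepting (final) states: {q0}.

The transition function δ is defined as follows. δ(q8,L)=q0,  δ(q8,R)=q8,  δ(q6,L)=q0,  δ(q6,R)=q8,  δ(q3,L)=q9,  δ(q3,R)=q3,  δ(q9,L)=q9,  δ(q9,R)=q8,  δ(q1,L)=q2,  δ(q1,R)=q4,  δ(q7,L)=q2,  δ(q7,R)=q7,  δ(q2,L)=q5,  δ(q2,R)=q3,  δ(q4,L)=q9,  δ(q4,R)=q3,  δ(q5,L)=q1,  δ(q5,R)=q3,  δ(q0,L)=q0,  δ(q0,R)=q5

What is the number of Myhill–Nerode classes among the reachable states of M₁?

Reachable states from the start: {q0,q1,q2,q3,q4,q5,q6,q8,q9}. Unreachable: {q7} — drop them.
Initial partition by acceptance: {q0} | {q1,q2,q3,q4,q5,q6,q8,q9}.
Refine {q1,q2,q3,q4,q5,q6,q8,q9} on symbol L: members go to different blocks, giving {q1,q2,q3,q4,q5,q9} and {q6,q8}.
On input R, block {q1,q2,q3,q4,q5,q9} splits into {q1,q2,q3,q4,q5} and {q9}.
Refine {q1,q2,q3,q4,q5} on symbol L: members go to different blocks, giving {q1,q2,q5} and {q3,q4}.
No further refinement is possible. Final partition (5 blocks): {q0} | {q1,q2,q5} | {q6,q8} | {q9} | {q3,q4}.

5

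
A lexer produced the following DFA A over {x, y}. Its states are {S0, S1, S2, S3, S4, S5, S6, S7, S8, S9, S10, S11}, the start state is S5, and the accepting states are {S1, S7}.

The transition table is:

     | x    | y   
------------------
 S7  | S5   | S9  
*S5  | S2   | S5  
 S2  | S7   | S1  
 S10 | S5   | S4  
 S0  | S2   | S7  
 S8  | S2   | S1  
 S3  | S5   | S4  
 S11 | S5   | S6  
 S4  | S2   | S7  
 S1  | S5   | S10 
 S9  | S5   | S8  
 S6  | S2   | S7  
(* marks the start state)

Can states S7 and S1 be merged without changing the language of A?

Yes

States {S0,S3,S6,S11} cannot be reached from the start state, so discard them.
Initial partition by acceptance: {S1,S7} | {S2,S4,S5,S8,S9,S10}.
On input x, block {S2,S4,S5,S8,S9,S10} splits into {S4,S5,S8,S9,S10} and {S2}.
Refine {S4,S5,S8,S9,S10} on symbol x: members go to different blocks, giving {S4,S5,S8} and {S9,S10}.
Split {S4,S5,S8} by δ(·,y) → {S4,S8} and {S5}.
The partition is now stable with 5 blocks: {S1,S7} | {S4,S8} | {S2} | {S9,S10} | {S5}.
S7 and S1 lie in the same block of the stable partition, so they are equivalent — no string distinguishes them.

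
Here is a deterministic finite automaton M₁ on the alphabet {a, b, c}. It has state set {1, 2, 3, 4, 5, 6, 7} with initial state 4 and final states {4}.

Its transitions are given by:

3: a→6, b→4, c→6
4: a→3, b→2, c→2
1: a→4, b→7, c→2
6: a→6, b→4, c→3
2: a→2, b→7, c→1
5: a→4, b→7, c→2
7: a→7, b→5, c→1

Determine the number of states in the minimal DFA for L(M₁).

Every state is reachable, so we keep all 7.
P0 = {4} | {1,2,3,5,6,7}.
On input a, block {1,2,3,5,6,7} splits into {2,3,6,7} and {1,5}.
On input b, block {2,3,6,7} splits into {3,6} and {2} and {7}.
Stable partition: {4} | {3,6} | {1,5} | {2} | {7} — 5 equivalence classes.

5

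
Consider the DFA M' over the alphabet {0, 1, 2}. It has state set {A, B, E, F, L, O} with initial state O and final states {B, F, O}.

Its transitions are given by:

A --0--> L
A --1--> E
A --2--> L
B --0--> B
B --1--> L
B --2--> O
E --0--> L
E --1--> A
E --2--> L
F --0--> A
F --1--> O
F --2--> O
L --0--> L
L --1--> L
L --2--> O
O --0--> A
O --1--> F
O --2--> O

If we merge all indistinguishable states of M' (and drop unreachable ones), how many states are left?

3

First remove the unreachable states {B}; 5 states remain.
Start with accepting vs non-accepting: {F,O} | {A,E,L}.
Refine {A,E,L} on symbol 2: members go to different blocks, giving {A,E} and {L}.
The partition is now stable with 3 blocks: {F,O} | {A,E} | {L}.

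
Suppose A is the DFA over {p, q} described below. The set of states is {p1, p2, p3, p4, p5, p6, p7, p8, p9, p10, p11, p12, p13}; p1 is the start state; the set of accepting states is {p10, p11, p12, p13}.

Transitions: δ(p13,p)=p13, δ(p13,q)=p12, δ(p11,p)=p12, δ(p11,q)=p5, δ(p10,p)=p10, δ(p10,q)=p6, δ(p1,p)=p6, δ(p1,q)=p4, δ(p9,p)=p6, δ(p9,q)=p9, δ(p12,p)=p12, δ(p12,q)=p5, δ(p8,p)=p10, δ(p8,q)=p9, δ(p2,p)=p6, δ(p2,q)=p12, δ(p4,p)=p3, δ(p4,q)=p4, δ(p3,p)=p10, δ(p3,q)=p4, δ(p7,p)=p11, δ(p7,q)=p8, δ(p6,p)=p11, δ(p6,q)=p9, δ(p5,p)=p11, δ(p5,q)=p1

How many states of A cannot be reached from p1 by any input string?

Starting at p1 and following transitions, the reachable set is {p1, p3, p4, p5, p6, p9, p10, p11, p12}. That leaves p2, p7, p8, p13 unreachable — 4 in total.

4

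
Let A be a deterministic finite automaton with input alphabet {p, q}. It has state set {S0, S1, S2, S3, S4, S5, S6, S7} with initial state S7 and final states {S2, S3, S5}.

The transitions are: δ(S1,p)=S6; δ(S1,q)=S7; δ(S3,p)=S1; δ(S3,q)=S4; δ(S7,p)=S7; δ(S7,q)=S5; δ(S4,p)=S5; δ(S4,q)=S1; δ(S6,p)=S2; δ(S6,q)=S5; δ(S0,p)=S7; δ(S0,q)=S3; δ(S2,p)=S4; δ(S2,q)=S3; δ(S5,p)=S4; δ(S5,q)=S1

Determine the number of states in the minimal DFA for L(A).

7

States {S0} cannot be reached from the start state, so discard them.
Initial partition by acceptance: {S2,S3,S5} | {S1,S4,S6,S7}.
Refine {S2,S3,S5} on symbol q: members go to different blocks, giving {S3,S5} and {S2}.
On input p, block {S1,S4,S6,S7} splits into {S1,S7} and {S4} and {S6}.
Split {S3,S5} by δ(·,p) → {S3} and {S5}.
Refine {S1,S7} on symbol p: members go to different blocks, giving {S1} and {S7}.
Stable partition: {S3} | {S1} | {S2} | {S4} | {S6} | {S5} | {S7} — 7 equivalence classes.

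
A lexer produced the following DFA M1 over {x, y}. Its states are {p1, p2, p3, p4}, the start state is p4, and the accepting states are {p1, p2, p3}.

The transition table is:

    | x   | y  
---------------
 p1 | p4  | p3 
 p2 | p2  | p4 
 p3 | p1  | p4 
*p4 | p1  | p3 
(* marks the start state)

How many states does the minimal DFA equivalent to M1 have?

3

States {p2} cannot be reached from the start state, so discard them.
P0 = {p1,p3} | {p4}.
Refine {p1,p3} on symbol x: members go to different blocks, giving {p1} and {p3}.
Stable partition: {p1} | {p4} | {p3} — 3 equivalence classes.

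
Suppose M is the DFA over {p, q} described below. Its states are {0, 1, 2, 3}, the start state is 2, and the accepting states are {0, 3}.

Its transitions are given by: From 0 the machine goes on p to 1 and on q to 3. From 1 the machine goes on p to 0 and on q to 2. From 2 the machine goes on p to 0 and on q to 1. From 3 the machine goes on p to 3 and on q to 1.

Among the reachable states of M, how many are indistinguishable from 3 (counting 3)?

1

All states are reachable from the start state.
Start with accepting vs non-accepting: {0,3} | {1,2}.
Refine {0,3} on symbol p: members go to different blocks, giving {0} and {3}.
The partition is now stable with 3 blocks: {0} | {1,2} | {3}.
The equivalence class containing 3 is {3}, of size 1.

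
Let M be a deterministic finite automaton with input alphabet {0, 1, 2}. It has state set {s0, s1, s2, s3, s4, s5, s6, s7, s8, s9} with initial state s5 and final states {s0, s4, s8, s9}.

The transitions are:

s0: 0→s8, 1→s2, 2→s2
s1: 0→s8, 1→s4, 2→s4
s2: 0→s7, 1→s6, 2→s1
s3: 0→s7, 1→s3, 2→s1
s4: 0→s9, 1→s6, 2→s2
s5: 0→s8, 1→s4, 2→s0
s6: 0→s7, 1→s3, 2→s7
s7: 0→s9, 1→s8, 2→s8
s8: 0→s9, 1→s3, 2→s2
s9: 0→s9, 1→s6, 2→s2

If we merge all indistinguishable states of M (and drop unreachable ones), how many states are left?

Every state is reachable, so we keep all 10.
P0 = {s0,s4,s8,s9} | {s1,s2,s3,s5,s6,s7}.
Refine {s1,s2,s3,s5,s6,s7} on symbol 0: members go to different blocks, giving {s1,s5,s7} and {s2,s3,s6}.
No further refinement is possible. Final partition (3 blocks): {s0,s4,s8,s9} | {s1,s5,s7} | {s2,s3,s6}.

3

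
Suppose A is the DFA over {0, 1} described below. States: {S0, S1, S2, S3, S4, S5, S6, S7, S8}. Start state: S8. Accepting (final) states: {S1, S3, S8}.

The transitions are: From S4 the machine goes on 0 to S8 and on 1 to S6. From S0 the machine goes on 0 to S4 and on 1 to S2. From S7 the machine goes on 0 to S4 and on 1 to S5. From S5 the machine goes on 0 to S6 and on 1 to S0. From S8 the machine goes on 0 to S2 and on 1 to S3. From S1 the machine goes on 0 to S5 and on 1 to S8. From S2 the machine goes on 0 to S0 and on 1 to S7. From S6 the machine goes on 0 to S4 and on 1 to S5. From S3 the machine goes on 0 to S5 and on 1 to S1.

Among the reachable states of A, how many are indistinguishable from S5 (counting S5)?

All states are reachable from the start state.
P0 = {S1,S3,S8} | {S0,S2,S4,S5,S6,S7}.
On input 0, block {S0,S2,S4,S5,S6,S7} splits into {S0,S2,S5,S6,S7} and {S4}.
Split {S0,S2,S5,S6,S7} by δ(·,0) → {S0,S6,S7} and {S2,S5}.
Stable partition: {S1,S3,S8} | {S0,S6,S7} | {S4} | {S2,S5} — 4 equivalence classes.
The equivalence class containing S5 is {S2,S5}, of size 2.

2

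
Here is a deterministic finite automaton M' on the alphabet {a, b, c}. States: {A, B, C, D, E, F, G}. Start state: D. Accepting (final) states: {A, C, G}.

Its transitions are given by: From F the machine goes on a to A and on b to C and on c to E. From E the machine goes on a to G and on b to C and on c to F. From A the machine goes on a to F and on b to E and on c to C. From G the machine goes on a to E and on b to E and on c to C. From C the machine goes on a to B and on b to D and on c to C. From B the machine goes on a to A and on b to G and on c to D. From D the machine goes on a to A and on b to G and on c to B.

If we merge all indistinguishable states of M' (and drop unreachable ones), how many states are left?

All states are reachable from the start state.
Initial partition by acceptance: {A,C,G} | {B,D,E,F}.
No further refinement is possible. Final partition (2 blocks): {A,C,G} | {B,D,E,F}.

2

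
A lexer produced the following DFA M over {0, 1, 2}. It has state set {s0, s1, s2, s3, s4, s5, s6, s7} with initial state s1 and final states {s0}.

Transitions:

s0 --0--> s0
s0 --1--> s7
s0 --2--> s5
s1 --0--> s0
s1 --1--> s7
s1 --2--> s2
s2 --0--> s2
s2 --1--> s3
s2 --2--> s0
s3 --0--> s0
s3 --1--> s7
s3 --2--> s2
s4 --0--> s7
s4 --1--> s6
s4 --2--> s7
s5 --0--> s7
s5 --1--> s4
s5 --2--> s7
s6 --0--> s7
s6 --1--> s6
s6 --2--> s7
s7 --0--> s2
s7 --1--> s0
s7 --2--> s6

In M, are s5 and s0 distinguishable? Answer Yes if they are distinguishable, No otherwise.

All states are reachable from the start state.
Start with accepting vs non-accepting: {s0} | {s1,s2,s3,s4,s5,s6,s7}.
Refine {s1,s2,s3,s4,s5,s6,s7} on symbol 0: members go to different blocks, giving {s2,s4,s5,s6,s7} and {s1,s3}.
Split {s2,s4,s5,s6,s7} by δ(·,1) → {s4,s5,s6} and {s2} and {s7}.
The partition is now stable with 5 blocks: {s0} | {s4,s5,s6} | {s1,s3} | {s2} | {s7}.
s5 and s0 end up in different blocks, so they are distinguishable. For instance, the string 'ε' is accepted from only s0.

Yes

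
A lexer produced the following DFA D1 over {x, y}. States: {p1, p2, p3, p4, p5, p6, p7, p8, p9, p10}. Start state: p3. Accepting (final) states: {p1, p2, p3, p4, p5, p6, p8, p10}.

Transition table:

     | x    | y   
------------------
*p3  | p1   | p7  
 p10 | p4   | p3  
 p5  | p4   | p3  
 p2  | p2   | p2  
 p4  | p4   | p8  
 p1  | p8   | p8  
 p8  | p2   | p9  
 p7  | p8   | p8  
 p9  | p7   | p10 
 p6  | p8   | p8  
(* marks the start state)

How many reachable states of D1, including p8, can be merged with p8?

1

First remove the unreachable states {p5,p6}; 8 states remain.
P0 = {p1,p2,p3,p4,p8,p10} | {p7,p9}.
On input y, block {p1,p2,p3,p4,p8,p10} splits into {p1,p2,p4,p10} and {p3,p8}.
Refine {p1,p2,p4,p10} on symbol x: members go to different blocks, giving {p2,p4,p10} and {p1}.
Refine {p2,p4,p10} on symbol y: members go to different blocks, giving {p4,p10} and {p2}.
On input x, block {p7,p9} splits into {p7} and {p9}.
On input x, block {p3,p8} splits into {p3} and {p8}.
Refine {p4,p10} on symbol y: members go to different blocks, giving {p4} and {p10}.
The partition is now stable with 8 blocks: {p4} | {p7} | {p3} | {p1} | {p2} | {p9} | {p8} | {p10}.
The equivalence class containing p8 is {p8}, of size 1.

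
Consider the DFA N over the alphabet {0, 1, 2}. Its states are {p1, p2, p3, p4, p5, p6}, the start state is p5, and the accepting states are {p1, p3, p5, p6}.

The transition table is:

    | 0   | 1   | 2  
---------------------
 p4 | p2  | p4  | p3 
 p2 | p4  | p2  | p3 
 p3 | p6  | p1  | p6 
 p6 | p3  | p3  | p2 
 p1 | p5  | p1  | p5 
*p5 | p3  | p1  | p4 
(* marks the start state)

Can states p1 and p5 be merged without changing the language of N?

Initial partition by acceptance: {p1,p3,p5,p6} | {p2,p4}.
Refine {p1,p3,p5,p6} on symbol 2: members go to different blocks, giving {p1,p3} and {p5,p6}.
Stable partition: {p1,p3} | {p2,p4} | {p5,p6} — 3 equivalence classes.
p1 and p5 end up in different blocks, so they are distinguishable. For instance, the string '2' is accepted from only p1.

No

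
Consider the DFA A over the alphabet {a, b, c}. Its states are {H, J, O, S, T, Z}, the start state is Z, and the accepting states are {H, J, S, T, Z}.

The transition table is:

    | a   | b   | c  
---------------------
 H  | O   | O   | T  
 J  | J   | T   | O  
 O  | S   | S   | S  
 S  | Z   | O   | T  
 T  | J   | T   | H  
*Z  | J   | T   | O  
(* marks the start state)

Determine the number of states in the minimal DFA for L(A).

All states are reachable from the start state.
P0 = {H,J,S,T,Z} | {O}.
Refine {H,J,S,T,Z} on symbol a: members go to different blocks, giving {J,S,T,Z} and {H}.
Refine {J,S,T,Z} on symbol b: members go to different blocks, giving {J,T,Z} and {S}.
Split {J,T,Z} by δ(·,c) → {J,Z} and {T}.
No further refinement is possible. Final partition (5 blocks): {J,Z} | {O} | {H} | {S} | {T}.

5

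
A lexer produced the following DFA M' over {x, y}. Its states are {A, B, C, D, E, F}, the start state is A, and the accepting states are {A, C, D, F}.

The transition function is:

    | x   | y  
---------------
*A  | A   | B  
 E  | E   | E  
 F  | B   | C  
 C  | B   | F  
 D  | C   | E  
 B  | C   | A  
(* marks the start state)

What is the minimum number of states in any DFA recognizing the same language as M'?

States {D,E} cannot be reached from the start state, so discard them.
Initial partition by acceptance: {A,C,F} | {B}.
Refine {A,C,F} on symbol x: members go to different blocks, giving {C,F} and {A}.
Stable partition: {C,F} | {B} | {A} — 3 equivalence classes.

3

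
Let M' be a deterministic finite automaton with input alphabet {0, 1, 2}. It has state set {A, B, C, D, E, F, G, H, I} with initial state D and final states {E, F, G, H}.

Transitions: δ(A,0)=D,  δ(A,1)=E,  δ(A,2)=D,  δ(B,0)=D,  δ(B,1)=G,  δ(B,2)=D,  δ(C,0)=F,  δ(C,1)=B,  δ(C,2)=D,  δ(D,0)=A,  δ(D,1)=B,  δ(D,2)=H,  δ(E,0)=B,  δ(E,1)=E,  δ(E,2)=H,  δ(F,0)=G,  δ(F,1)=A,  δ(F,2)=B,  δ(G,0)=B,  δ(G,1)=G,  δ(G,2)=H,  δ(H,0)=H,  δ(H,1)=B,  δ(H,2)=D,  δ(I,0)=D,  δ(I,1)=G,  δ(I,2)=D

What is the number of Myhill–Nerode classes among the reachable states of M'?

First remove the unreachable states {C,F,I}; 6 states remain.
Initial partition by acceptance: {E,G,H} | {A,B,D}.
Refine {E,G,H} on symbol 0: members go to different blocks, giving {E,G} and {H}.
Refine {A,B,D} on symbol 1: members go to different blocks, giving {A,B} and {D}.
The partition is now stable with 4 blocks: {E,G} | {A,B} | {H} | {D}.

4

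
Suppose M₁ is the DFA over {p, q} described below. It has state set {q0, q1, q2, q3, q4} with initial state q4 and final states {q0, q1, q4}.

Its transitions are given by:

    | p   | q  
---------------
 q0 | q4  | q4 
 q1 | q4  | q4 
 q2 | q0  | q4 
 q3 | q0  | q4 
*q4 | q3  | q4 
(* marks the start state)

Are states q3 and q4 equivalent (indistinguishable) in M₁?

First remove the unreachable states {q1,q2}; 3 states remain.
Start with accepting vs non-accepting: {q0,q4} | {q3}.
On input p, block {q0,q4} splits into {q0} and {q4}.
No further refinement is possible. Final partition (3 blocks): {q0} | {q3} | {q4}.
q3 and q4 end up in different blocks, so they are distinguishable. For instance, the string 'ε' is accepted from only q4.

No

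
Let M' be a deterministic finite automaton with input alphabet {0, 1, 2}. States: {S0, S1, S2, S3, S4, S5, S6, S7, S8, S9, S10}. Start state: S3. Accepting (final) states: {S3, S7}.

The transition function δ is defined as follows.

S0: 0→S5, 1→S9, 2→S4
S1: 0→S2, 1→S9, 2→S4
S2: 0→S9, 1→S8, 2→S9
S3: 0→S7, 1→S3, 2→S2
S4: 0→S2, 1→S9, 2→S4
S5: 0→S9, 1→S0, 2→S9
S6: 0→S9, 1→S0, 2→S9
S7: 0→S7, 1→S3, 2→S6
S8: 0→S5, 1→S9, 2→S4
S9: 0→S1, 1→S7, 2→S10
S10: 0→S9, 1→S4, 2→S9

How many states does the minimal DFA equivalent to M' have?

4

Initial partition by acceptance: {S3,S7} | {S0,S1,S2,S4,S5,S6,S8,S9,S10}.
Refine {S0,S1,S2,S4,S5,S6,S8,S9,S10} on symbol 1: members go to different blocks, giving {S0,S1,S2,S4,S5,S6,S8,S10} and {S9}.
Refine {S0,S1,S2,S4,S5,S6,S8,S10} on symbol 0: members go to different blocks, giving {S0,S1,S4,S8} and {S2,S5,S6,S10}.
Stable partition: {S3,S7} | {S0,S1,S4,S8} | {S9} | {S2,S5,S6,S10} — 4 equivalence classes.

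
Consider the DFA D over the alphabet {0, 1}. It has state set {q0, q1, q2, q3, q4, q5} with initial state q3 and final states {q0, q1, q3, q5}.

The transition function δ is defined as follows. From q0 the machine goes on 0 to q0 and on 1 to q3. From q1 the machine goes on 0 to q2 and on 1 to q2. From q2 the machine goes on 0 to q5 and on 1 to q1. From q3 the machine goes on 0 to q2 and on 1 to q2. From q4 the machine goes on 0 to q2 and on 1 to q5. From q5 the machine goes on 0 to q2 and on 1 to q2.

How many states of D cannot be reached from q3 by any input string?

Starting at q3 and following transitions, the reachable set is {q1, q2, q3, q5}. That leaves q0, q4 unreachable — 2 in total.

2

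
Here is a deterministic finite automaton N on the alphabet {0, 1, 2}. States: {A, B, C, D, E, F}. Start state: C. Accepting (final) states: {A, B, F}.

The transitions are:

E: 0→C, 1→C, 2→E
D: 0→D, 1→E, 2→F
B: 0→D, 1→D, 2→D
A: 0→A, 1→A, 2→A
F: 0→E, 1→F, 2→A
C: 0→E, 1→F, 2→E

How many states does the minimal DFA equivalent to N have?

4

First remove the unreachable states {B,D}; 4 states remain.
P0 = {A,F} | {C,E}.
On input 0, block {A,F} splits into {A} and {F}.
Refine {C,E} on symbol 1: members go to different blocks, giving {C} and {E}.
Stable partition: {A} | {C} | {F} | {E} — 4 equivalence classes.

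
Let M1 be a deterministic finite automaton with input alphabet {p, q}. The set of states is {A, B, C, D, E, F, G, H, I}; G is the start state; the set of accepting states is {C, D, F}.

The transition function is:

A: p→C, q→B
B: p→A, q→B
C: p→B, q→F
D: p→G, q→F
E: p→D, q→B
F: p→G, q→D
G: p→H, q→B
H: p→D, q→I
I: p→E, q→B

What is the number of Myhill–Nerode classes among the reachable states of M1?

3

Every state is reachable, so we keep all 9.
Initial partition by acceptance: {C,D,F} | {A,B,E,G,H,I}.
Refine {A,B,E,G,H,I} on symbol p: members go to different blocks, giving {A,E,H} and {B,G,I}.
The partition is now stable with 3 blocks: {C,D,F} | {A,E,H} | {B,G,I}.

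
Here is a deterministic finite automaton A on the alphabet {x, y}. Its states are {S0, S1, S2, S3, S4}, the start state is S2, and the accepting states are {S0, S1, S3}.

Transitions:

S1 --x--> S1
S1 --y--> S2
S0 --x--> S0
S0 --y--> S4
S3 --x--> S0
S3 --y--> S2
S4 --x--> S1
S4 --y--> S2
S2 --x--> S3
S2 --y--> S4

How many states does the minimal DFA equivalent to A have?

Every state is reachable, so we keep all 5.
P0 = {S0,S1,S3} | {S2,S4}.
No further refinement is possible. Final partition (2 blocks): {S0,S1,S3} | {S2,S4}.

2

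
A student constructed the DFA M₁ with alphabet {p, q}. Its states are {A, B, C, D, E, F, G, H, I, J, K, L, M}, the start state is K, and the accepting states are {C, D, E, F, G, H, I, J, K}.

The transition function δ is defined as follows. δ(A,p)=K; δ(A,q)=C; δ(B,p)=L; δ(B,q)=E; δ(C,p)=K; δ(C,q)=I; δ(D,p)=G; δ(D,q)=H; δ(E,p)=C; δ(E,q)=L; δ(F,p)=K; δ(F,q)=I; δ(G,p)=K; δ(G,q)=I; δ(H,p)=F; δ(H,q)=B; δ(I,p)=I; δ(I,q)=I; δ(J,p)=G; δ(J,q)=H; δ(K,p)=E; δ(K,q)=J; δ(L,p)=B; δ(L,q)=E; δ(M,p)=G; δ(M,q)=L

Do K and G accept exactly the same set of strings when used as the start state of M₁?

No

First remove the unreachable states {A,D,M}; 10 states remain.
P0 = {C,E,F,G,H,I,J,K} | {B,L}.
On input q, block {C,E,F,G,H,I,J,K} splits into {C,F,G,I,J,K} and {E,H}.
On input p, block {C,F,G,I,J,K} splits into {C,F,G,I,J} and {K}.
Split {C,F,G,I,J} by δ(·,p) → {C,F,G} and {I,J}.
On input p, block {I,J} splits into {I} and {J}.
No further refinement is possible. Final partition (6 blocks): {C,F,G} | {B,L} | {E,H} | {K} | {I} | {J}.
K and G end up in different blocks, so they are distinguishable. For instance, the string 'pq' is accepted from only G.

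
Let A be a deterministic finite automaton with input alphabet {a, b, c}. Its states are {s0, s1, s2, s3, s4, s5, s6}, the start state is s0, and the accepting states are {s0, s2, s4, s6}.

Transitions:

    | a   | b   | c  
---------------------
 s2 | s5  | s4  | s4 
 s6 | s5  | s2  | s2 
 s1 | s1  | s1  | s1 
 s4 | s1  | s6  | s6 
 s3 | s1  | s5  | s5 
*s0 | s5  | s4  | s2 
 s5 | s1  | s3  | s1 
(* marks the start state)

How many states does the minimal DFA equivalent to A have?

All states are reachable from the start state.
Start with accepting vs non-accepting: {s0,s2,s4,s6} | {s1,s3,s5}.
The partition is now stable with 2 blocks: {s0,s2,s4,s6} | {s1,s3,s5}.

2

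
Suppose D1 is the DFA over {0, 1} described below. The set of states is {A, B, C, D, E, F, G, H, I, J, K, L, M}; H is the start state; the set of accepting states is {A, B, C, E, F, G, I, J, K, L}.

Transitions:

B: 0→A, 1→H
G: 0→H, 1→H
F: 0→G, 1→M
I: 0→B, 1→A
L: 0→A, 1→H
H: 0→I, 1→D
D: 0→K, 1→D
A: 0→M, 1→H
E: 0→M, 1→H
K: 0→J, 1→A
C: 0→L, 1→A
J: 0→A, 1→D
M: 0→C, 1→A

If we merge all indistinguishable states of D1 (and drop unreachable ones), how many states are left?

5

First remove the unreachable states {E,F,G}; 10 states remain.
Initial partition by acceptance: {A,B,C,I,J,K,L} | {D,H,M}.
Split {A,B,C,I,J,K,L} by δ(·,0) → {B,C,I,J,K,L} and {A}.
Refine {B,C,I,J,K,L} on symbol 0: members go to different blocks, giving {B,J,L} and {C,I,K}.
Refine {D,H,M} on symbol 1: members go to different blocks, giving {D,H} and {M}.
The partition is now stable with 5 blocks: {B,J,L} | {D,H} | {A} | {C,I,K} | {M}.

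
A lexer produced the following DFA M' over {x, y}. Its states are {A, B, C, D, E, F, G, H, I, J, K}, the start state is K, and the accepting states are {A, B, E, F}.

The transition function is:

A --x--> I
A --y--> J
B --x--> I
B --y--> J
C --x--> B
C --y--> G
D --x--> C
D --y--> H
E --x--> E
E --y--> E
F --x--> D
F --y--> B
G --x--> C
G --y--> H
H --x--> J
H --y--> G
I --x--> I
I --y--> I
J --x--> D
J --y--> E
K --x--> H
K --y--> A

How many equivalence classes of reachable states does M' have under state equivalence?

Reachable states from the start: {A,B,C,D,E,G,H,I,J,K}. Unreachable: {F} — drop them.
P0 = {A,B,E} | {C,D,G,H,I,J,K}.
Split {A,B,E} by δ(·,x) → {A,B} and {E}.
On input x, block {C,D,G,H,I,J,K} splits into {D,G,H,I,J,K} and {C}.
On input x, block {D,G,H,I,J,K} splits into {H,I,J,K} and {D,G}.
Split {H,I,J,K} by δ(·,x) → {H,I,K} and {J}.
On input x, block {H,I,K} splits into {I,K} and {H}.
Split {I,K} by δ(·,x) → {I} and {K}.
Stable partition: {A,B} | {I} | {E} | {C} | {D,G} | {J} | {H} | {K} — 8 equivalence classes.

8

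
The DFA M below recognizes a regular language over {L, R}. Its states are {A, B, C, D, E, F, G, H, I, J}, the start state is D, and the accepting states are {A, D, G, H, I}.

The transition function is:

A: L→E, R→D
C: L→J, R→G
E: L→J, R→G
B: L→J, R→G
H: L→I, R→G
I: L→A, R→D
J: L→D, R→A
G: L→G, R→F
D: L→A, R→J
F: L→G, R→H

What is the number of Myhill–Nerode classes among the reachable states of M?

8

First remove the unreachable states {B,C}; 8 states remain.
Start with accepting vs non-accepting: {A,D,G,H,I} | {E,F,J}.
Refine {A,D,G,H,I} on symbol L: members go to different blocks, giving {D,G,H,I} and {A}.
Refine {D,G,H,I} on symbol L: members go to different blocks, giving {D,I} and {G,H}.
Refine {D,I} on symbol R: members go to different blocks, giving {D} and {I}.
On input L, block {E,F,J} splits into {E} and {F} and {J}.
Split {G,H} by δ(·,L) → {G} and {H}.
Stable partition: {D} | {E} | {A} | {G} | {I} | {F} | {J} | {H} — 8 equivalence classes.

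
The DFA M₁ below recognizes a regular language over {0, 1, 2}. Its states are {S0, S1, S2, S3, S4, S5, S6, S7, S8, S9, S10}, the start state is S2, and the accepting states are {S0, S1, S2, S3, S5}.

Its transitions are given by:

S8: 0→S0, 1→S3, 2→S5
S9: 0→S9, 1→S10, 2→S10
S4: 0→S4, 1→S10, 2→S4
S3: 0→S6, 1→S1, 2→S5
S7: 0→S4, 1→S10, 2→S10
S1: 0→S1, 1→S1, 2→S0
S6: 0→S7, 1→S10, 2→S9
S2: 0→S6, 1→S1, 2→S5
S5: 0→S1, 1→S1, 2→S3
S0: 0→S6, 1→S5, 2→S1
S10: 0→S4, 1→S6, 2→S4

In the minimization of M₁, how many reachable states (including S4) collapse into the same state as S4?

5

First remove the unreachable states {S8}; 10 states remain.
Initial partition by acceptance: {S0,S1,S2,S3,S5} | {S4,S6,S7,S9,S10}.
Refine {S0,S1,S2,S3,S5} on symbol 0: members go to different blocks, giving {S0,S2,S3} and {S1,S5}.
Stable partition: {S0,S2,S3} | {S4,S6,S7,S9,S10} | {S1,S5} — 3 equivalence classes.
State S4 belongs to the block {S4,S6,S7,S9,S10}, which has 5 states.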